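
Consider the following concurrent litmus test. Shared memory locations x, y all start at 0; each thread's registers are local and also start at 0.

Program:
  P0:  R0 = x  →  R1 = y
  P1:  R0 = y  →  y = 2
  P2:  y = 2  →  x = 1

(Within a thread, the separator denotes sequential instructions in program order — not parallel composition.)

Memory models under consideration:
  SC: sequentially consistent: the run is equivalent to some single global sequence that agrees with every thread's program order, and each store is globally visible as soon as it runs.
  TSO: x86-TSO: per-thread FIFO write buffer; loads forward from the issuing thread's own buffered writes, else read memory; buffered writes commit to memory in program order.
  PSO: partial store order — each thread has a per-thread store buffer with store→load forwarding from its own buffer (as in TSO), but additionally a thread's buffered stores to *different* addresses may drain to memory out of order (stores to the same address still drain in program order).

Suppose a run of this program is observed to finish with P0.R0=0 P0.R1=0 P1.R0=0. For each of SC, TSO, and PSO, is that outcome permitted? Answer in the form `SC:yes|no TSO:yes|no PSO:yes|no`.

SC:yes TSO:yes PSO:yes

outcome vector order: (P0.R0,P0.R1,P1.R0)
under SC → 000 002 020 022 120 122
under TSO → 000 002 020 022 120 122
under PSO → 000 002 020 022 100 102 120 122
target 000 ∈ {SC,TSO,PSO}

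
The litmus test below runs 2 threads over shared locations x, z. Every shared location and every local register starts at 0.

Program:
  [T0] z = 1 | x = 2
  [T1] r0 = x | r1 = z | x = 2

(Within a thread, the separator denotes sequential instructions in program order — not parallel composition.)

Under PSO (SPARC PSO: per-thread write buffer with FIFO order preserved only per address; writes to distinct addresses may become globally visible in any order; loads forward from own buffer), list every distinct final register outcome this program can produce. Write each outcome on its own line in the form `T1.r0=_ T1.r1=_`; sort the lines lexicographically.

outcome vector order: (T1.r0,T1.r1)
|PSO outcomes| = 4

T1.r0=0 T1.r1=0
T1.r0=0 T1.r1=1
T1.r0=2 T1.r1=0
T1.r0=2 T1.r1=1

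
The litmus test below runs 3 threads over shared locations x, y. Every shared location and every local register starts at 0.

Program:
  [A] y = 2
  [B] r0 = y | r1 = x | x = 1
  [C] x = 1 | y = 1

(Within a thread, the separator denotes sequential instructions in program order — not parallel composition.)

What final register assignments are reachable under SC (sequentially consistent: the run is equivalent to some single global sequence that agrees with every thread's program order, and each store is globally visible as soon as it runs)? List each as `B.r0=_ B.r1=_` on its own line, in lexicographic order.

B.r0=0 B.r1=0
B.r0=0 B.r1=1
B.r0=1 B.r1=1
B.r0=2 B.r1=0
B.r0=2 B.r1=1

outcome vector order: (B.r0,B.r1)
|SC outcomes| = 5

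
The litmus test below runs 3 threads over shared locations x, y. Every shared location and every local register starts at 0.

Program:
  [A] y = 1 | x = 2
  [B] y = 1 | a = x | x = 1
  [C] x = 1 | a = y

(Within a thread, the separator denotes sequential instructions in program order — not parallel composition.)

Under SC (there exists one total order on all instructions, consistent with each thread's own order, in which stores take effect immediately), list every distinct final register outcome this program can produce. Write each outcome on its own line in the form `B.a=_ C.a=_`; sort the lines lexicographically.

B.a=0 C.a=1
B.a=1 C.a=0
B.a=1 C.a=1
B.a=2 C.a=0
B.a=2 C.a=1

outcome vector order: (B.a,C.a)
|SC outcomes| = 5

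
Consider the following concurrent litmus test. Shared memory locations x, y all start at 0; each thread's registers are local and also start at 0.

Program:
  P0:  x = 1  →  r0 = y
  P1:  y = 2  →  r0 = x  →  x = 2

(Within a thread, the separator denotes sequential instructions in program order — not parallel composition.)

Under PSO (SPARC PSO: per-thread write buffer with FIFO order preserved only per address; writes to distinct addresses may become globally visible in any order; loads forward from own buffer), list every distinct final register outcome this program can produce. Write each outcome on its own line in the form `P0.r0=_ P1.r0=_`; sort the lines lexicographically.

outcome vector order: (P0.r0,P1.r0)
|PSO outcomes| = 4

P0.r0=0 P1.r0=0
P0.r0=0 P1.r0=1
P0.r0=2 P1.r0=0
P0.r0=2 P1.r0=1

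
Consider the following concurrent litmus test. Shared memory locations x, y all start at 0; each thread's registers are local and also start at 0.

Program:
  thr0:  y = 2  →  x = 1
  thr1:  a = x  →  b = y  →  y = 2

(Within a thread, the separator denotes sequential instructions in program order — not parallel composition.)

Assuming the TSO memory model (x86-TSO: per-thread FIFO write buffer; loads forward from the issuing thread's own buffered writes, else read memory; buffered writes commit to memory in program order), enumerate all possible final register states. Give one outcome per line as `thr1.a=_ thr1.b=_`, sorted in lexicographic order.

outcome vector order: (thr1.a,thr1.b)
|TSO outcomes| = 3

thr1.a=0 thr1.b=0
thr1.a=0 thr1.b=2
thr1.a=1 thr1.b=2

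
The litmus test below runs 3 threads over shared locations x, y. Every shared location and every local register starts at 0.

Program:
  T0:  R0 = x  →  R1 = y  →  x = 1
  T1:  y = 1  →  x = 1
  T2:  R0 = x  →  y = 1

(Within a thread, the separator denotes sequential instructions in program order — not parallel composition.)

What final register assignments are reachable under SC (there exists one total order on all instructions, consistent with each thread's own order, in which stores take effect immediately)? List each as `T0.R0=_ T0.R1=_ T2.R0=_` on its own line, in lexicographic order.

outcome vector order: (T0.R0,T0.R1,T2.R0)
|SC outcomes| = 6

T0.R0=0 T0.R1=0 T2.R0=0
T0.R0=0 T0.R1=0 T2.R0=1
T0.R0=0 T0.R1=1 T2.R0=0
T0.R0=0 T0.R1=1 T2.R0=1
T0.R0=1 T0.R1=1 T2.R0=0
T0.R0=1 T0.R1=1 T2.R0=1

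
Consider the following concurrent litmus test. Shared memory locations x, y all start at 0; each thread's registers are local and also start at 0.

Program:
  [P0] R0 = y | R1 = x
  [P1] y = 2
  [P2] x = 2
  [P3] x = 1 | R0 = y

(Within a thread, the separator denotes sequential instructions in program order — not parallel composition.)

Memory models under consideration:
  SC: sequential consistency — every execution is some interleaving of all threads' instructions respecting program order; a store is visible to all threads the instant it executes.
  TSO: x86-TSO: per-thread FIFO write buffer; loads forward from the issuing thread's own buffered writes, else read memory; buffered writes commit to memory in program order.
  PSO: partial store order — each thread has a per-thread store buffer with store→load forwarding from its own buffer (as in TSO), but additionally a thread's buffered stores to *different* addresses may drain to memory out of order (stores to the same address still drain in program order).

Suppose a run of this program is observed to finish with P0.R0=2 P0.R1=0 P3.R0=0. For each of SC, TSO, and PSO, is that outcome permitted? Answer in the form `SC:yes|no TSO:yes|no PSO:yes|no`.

SC:no TSO:yes PSO:yes

outcome vector order: (P0.R0,P0.R1,P3.R0)
[SC] allowed = {0/0/0, 0/0/2, 0/1/0, 0/1/2, 0/2/0, 0/2/2, 2/0/2, 2/1/0, 2/1/2, 2/2/0, 2/2/2}
[TSO] allowed = {0/0/0, 0/0/2, 0/1/0, 0/1/2, 0/2/0, 0/2/2, 2/0/0, 2/0/2, 2/1/0, 2/1/2, 2/2/0, 2/2/2}
[PSO] allowed = {0/0/0, 0/0/2, 0/1/0, 0/1/2, 0/2/0, 0/2/2, 2/0/0, 2/0/2, 2/1/0, 2/1/2, 2/2/0, 2/2/2}
target 2/0/0 ∈ {TSO,PSO}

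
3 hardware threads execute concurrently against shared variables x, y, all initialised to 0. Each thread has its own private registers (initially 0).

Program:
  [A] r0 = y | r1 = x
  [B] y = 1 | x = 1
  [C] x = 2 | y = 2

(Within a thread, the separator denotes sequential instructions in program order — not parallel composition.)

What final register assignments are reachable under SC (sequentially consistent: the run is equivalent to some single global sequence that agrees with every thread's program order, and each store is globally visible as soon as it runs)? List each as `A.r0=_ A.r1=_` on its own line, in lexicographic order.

A.r0=0 A.r1=0
A.r0=0 A.r1=1
A.r0=0 A.r1=2
A.r0=1 A.r1=0
A.r0=1 A.r1=1
A.r0=1 A.r1=2
A.r0=2 A.r1=1
A.r0=2 A.r1=2

outcome vector order: (A.r0,A.r1)
|SC outcomes| = 8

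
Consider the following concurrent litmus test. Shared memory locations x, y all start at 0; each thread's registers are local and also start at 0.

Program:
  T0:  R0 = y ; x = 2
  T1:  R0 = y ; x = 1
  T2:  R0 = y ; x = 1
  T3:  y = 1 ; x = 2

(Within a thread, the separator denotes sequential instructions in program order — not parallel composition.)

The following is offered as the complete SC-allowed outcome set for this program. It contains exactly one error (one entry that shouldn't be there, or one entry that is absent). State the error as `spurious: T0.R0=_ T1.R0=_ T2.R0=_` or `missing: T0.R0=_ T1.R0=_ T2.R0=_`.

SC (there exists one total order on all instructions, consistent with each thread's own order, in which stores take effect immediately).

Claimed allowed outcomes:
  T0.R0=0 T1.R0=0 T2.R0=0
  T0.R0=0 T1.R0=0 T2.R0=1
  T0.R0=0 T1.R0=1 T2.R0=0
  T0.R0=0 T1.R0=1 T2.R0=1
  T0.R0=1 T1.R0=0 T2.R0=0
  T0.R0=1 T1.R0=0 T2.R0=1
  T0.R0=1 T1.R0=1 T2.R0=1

outcome vector order: (T0.R0,T1.R0,T2.R0)
SC: 8 outcomes — {000 001 010 011 100 101 110 111}
SC∖claimed = {110}

missing: T0.R0=1 T1.R0=1 T2.R0=0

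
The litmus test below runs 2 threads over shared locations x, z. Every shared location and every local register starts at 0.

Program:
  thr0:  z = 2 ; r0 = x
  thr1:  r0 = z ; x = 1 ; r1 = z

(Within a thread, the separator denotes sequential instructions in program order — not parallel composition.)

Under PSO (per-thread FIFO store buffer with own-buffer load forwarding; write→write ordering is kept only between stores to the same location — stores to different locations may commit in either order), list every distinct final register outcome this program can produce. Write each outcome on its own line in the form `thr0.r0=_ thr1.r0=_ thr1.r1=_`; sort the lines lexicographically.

outcome vector order: (thr0.r0,thr1.r0,thr1.r1)
|PSO outcomes| = 6

thr0.r0=0 thr1.r0=0 thr1.r1=0
thr0.r0=0 thr1.r0=0 thr1.r1=2
thr0.r0=0 thr1.r0=2 thr1.r1=2
thr0.r0=1 thr1.r0=0 thr1.r1=0
thr0.r0=1 thr1.r0=0 thr1.r1=2
thr0.r0=1 thr1.r0=2 thr1.r1=2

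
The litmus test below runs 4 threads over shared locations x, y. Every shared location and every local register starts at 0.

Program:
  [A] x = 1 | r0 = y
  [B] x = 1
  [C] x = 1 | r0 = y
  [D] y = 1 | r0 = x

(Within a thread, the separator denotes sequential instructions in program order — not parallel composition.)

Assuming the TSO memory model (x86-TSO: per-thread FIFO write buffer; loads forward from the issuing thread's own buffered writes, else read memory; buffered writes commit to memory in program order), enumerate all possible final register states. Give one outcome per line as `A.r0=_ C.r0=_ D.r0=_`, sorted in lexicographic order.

A.r0=0 C.r0=0 D.r0=0
A.r0=0 C.r0=0 D.r0=1
A.r0=0 C.r0=1 D.r0=0
A.r0=0 C.r0=1 D.r0=1
A.r0=1 C.r0=0 D.r0=0
A.r0=1 C.r0=0 D.r0=1
A.r0=1 C.r0=1 D.r0=0
A.r0=1 C.r0=1 D.r0=1

outcome vector order: (A.r0,C.r0,D.r0)
|TSO outcomes| = 8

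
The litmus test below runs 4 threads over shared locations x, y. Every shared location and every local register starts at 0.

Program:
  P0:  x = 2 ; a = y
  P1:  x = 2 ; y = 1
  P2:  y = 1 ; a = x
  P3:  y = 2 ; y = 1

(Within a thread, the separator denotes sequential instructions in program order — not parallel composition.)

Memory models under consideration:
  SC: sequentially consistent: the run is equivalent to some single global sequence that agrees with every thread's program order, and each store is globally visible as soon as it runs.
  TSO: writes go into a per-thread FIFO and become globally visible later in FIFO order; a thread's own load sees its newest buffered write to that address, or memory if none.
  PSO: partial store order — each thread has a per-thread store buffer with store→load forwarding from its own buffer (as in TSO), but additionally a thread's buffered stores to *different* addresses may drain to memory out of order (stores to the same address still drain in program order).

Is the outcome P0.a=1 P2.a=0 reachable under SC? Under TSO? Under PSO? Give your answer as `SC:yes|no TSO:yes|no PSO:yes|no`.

outcome vector order: (P0.a,P2.a)
SC (5): 02 10 12 20 22
TSO (6): 00 02 10 12 20 22
PSO (6): 00 02 10 12 20 22
target 10 ∈ {SC,TSO,PSO}

SC:yes TSO:yes PSO:yes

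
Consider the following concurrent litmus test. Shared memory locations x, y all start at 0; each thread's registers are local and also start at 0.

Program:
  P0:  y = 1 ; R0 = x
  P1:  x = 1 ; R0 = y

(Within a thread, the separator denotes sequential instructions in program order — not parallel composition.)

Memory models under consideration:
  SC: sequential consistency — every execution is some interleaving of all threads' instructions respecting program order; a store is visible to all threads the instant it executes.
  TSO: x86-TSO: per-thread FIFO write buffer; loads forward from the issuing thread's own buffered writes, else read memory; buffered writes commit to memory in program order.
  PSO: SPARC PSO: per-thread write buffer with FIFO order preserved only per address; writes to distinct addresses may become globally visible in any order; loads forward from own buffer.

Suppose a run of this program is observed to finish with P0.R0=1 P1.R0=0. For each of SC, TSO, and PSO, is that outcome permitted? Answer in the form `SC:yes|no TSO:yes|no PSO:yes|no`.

SC:yes TSO:yes PSO:yes

outcome vector order: (P0.R0,P1.R0)
[SC] allowed = {(0,1), (1,0), (1,1)}
[TSO] allowed = {(0,0), (0,1), (1,0), (1,1)}
[PSO] allowed = {(0,0), (0,1), (1,0), (1,1)}
target (1,0) ∈ {SC,TSO,PSO}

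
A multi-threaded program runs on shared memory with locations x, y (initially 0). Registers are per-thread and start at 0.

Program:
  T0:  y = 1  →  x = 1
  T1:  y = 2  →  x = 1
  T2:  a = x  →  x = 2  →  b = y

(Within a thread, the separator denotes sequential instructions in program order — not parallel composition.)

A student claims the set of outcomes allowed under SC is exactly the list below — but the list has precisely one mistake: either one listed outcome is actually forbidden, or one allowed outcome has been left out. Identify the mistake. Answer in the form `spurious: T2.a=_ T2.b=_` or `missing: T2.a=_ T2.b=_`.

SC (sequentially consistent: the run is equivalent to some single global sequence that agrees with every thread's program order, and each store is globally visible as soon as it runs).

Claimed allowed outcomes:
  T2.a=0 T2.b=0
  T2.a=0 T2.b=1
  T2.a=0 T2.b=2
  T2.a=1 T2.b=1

missing: T2.a=1 T2.b=2

outcome vector order: (T2.a,T2.b)
[SC] allowed = {(0,0); (0,1); (0,2); (1,1); (1,2)}
SC∖claimed = {(1,2)}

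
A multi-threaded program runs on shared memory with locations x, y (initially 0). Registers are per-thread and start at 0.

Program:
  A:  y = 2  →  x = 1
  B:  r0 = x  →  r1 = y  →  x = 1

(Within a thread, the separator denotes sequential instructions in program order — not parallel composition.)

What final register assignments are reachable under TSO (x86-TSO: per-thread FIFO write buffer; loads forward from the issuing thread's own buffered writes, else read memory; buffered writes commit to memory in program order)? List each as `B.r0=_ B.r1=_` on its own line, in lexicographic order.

B.r0=0 B.r1=0
B.r0=0 B.r1=2
B.r0=1 B.r1=2

outcome vector order: (B.r0,B.r1)
|TSO outcomes| = 3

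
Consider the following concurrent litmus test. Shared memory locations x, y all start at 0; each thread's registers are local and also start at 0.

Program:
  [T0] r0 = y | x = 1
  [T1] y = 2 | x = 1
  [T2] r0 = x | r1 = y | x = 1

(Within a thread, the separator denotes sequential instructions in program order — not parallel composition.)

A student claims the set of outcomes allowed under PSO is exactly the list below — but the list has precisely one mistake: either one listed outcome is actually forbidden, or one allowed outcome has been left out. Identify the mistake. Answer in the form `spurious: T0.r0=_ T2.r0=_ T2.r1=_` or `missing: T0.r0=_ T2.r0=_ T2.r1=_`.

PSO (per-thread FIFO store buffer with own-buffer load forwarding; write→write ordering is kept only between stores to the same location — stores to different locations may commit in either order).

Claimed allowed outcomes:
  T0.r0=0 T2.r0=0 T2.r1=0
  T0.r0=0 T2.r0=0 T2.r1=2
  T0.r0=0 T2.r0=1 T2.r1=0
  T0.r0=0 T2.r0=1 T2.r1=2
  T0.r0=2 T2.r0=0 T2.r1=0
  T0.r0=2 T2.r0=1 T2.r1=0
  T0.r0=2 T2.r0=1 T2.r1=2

outcome vector order: (T0.r0,T2.r0,T2.r1)
PSO: 8 outcomes — {000, 002, 010, 012, 200, 202, 210, 212}
PSO∖claimed = {202}

missing: T0.r0=2 T2.r0=0 T2.r1=2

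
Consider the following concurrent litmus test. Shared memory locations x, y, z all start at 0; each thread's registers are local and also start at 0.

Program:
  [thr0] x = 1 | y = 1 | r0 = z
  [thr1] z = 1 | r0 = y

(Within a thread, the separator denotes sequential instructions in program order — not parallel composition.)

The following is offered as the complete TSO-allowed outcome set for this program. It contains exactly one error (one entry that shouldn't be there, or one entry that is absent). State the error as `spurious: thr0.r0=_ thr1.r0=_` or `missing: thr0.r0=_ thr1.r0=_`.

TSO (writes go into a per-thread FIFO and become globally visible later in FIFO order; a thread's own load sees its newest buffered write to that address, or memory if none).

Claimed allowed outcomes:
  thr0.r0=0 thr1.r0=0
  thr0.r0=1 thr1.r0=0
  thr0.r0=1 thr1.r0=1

missing: thr0.r0=0 thr1.r0=1

outcome vector order: (thr0.r0,thr1.r0)
TSO (4): 00; 01; 10; 11
TSO∖claimed = {01}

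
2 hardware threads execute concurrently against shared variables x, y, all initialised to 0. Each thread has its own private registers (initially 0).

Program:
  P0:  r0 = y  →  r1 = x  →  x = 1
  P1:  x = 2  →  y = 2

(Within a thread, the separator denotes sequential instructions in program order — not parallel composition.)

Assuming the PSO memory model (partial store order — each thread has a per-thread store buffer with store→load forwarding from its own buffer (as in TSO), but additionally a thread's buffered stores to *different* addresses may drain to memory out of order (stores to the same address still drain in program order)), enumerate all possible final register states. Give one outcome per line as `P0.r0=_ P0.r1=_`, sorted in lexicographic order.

outcome vector order: (P0.r0,P0.r1)
|PSO outcomes| = 4

P0.r0=0 P0.r1=0
P0.r0=0 P0.r1=2
P0.r0=2 P0.r1=0
P0.r0=2 P0.r1=2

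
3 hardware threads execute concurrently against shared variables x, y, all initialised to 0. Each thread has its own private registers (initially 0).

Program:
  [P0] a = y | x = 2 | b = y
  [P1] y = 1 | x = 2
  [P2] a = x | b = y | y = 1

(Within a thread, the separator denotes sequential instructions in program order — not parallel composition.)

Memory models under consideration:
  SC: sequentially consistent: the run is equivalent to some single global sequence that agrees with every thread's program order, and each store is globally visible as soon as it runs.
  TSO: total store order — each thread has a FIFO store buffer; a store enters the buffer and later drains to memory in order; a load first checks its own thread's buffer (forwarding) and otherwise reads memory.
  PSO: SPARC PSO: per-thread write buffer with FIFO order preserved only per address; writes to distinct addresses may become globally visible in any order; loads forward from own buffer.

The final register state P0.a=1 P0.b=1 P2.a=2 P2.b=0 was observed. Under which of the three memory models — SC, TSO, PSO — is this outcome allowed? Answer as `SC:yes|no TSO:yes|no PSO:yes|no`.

SC:no TSO:no PSO:yes

outcome vector order: (P0.a,P0.b,P2.a,P2.b)
SC: 11 outcomes — {(0,0,0,0) (0,0,0,1) (0,0,2,0) (0,0,2,1) (0,1,0,0) (0,1,0,1) (0,1,2,0) (0,1,2,1) (1,1,0,0) (1,1,0,1) (1,1,2,1)}
TSO: 11 outcomes — {(0,0,0,0) (0,0,0,1) (0,0,2,0) (0,0,2,1) (0,1,0,0) (0,1,0,1) (0,1,2,0) (0,1,2,1) (1,1,0,0) (1,1,0,1) (1,1,2,1)}
PSO: 12 outcomes — {(0,0,0,0) (0,0,0,1) (0,0,2,0) (0,0,2,1) (0,1,0,0) (0,1,0,1) (0,1,2,0) (0,1,2,1) (1,1,0,0) (1,1,0,1) (1,1,2,0) (1,1,2,1)}
target (1,1,2,0) ∈ {PSO}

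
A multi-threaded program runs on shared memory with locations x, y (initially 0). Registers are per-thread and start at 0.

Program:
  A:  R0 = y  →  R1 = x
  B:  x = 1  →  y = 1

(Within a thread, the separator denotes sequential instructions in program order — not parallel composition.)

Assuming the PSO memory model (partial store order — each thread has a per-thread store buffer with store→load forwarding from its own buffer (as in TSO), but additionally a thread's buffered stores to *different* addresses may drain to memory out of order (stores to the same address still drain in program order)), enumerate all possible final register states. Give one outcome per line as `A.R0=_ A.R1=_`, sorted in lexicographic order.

outcome vector order: (A.R0,A.R1)
|PSO outcomes| = 4

A.R0=0 A.R1=0
A.R0=0 A.R1=1
A.R0=1 A.R1=0
A.R0=1 A.R1=1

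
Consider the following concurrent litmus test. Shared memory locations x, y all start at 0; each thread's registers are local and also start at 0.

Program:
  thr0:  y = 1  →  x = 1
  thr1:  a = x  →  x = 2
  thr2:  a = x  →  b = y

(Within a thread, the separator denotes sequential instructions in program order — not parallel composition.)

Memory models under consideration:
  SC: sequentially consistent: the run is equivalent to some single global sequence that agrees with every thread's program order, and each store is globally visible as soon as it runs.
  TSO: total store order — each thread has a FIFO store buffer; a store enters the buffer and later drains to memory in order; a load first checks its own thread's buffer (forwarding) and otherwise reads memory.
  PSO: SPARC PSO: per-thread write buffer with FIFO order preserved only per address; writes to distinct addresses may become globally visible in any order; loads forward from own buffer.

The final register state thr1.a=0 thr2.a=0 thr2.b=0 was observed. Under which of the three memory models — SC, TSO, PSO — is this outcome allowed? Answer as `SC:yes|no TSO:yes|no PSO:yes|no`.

outcome vector order: (thr1.a,thr2.a,thr2.b)
[SC] allowed = {0/0/0, 0/0/1, 0/1/1, 0/2/0, 0/2/1, 1/0/0, 1/0/1, 1/1/1, 1/2/1}
[TSO] allowed = {0/0/0, 0/0/1, 0/1/1, 0/2/0, 0/2/1, 1/0/0, 1/0/1, 1/1/1, 1/2/1}
[PSO] allowed = {0/0/0, 0/0/1, 0/1/0, 0/1/1, 0/2/0, 0/2/1, 1/0/0, 1/0/1, 1/1/0, 1/1/1, 1/2/0, 1/2/1}
target 0/0/0 ∈ {SC,TSO,PSO}

SC:yes TSO:yes PSO:yes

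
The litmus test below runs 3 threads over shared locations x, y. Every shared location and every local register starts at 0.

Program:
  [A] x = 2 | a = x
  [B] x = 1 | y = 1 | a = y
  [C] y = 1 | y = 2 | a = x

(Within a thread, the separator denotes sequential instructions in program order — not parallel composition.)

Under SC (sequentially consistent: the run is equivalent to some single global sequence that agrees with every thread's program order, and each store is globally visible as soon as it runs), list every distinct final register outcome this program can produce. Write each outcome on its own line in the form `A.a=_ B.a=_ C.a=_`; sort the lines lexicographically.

outcome vector order: (A.a,B.a,C.a)
|SC outcomes| = 9

A.a=1 B.a=1 C.a=0
A.a=1 B.a=1 C.a=1
A.a=1 B.a=1 C.a=2
A.a=1 B.a=2 C.a=1
A.a=2 B.a=1 C.a=0
A.a=2 B.a=1 C.a=1
A.a=2 B.a=1 C.a=2
A.a=2 B.a=2 C.a=1
A.a=2 B.a=2 C.a=2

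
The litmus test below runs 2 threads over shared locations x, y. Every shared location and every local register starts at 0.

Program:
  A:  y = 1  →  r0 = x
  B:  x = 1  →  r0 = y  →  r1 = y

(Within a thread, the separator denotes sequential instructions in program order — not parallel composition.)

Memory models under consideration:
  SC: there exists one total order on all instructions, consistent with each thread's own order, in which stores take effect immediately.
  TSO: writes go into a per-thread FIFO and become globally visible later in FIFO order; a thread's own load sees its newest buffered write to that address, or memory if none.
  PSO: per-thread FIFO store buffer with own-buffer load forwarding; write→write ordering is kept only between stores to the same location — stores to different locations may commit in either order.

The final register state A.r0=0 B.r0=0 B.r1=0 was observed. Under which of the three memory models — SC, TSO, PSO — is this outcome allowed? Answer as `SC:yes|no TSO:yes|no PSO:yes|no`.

SC:no TSO:yes PSO:yes

outcome vector order: (A.r0,B.r0,B.r1)
SC: 4 outcomes — {(0,1,1); (1,0,0); (1,0,1); (1,1,1)}
TSO: 6 outcomes — {(0,0,0); (0,0,1); (0,1,1); (1,0,0); (1,0,1); (1,1,1)}
PSO: 6 outcomes — {(0,0,0); (0,0,1); (0,1,1); (1,0,0); (1,0,1); (1,1,1)}
target (0,0,0) ∈ {TSO,PSO}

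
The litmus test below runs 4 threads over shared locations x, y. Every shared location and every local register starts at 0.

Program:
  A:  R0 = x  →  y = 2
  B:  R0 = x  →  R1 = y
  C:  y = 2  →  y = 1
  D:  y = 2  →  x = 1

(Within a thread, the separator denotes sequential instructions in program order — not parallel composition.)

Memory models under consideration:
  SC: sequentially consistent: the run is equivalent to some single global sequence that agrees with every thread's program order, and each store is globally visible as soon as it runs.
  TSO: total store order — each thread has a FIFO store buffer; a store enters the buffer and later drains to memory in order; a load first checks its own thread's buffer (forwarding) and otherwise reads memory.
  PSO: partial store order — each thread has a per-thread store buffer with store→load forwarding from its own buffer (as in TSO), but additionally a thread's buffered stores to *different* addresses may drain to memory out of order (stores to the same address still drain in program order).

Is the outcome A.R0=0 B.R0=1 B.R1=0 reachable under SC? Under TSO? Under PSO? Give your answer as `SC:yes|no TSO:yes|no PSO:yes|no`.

SC:no TSO:no PSO:yes

outcome vector order: (A.R0,B.R0,B.R1)
[SC] allowed = {000, 001, 002, 011, 012, 100, 101, 102, 111, 112}
[TSO] allowed = {000, 001, 002, 011, 012, 100, 101, 102, 111, 112}
[PSO] allowed = {000, 001, 002, 010, 011, 012, 100, 101, 102, 110, 111, 112}
target 010 ∈ {PSO}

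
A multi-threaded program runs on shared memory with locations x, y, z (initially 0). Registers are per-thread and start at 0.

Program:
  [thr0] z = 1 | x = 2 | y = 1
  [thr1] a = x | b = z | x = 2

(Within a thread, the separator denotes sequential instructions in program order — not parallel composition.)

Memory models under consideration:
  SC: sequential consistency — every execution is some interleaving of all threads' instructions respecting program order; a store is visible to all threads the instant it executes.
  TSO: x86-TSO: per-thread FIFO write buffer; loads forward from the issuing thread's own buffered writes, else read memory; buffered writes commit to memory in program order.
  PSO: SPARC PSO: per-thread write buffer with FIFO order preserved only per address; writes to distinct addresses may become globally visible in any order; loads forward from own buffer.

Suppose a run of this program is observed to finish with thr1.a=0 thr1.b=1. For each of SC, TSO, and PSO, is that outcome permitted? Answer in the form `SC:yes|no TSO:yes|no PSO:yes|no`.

outcome vector order: (thr1.a,thr1.b)
SC: 3 outcomes — {00; 01; 21}
TSO: 3 outcomes — {00; 01; 21}
PSO: 4 outcomes — {00; 01; 20; 21}
target 01 ∈ {SC,TSO,PSO}

SC:yes TSO:yes PSO:yes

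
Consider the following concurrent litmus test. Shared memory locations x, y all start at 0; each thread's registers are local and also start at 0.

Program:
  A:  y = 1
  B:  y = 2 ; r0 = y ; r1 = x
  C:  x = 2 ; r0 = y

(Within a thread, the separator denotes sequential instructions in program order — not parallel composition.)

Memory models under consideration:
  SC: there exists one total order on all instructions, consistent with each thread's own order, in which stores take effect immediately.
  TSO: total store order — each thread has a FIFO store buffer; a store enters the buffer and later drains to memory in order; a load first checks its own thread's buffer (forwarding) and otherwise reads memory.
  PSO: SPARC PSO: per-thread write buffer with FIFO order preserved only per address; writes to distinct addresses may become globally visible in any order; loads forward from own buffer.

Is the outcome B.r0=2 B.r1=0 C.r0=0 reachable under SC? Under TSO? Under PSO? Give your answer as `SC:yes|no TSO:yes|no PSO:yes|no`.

outcome vector order: (B.r0,B.r1,C.r0)
[SC] allowed = {(1,0,1), (1,2,0), (1,2,1), (1,2,2), (2,0,1), (2,0,2), (2,2,0), (2,2,1), (2,2,2)}
[TSO] allowed = {(1,0,0), (1,0,1), (1,0,2), (1,2,0), (1,2,1), (1,2,2), (2,0,0), (2,0,1), (2,0,2), (2,2,0), (2,2,1), (2,2,2)}
[PSO] allowed = {(1,0,0), (1,0,1), (1,0,2), (1,2,0), (1,2,1), (1,2,2), (2,0,0), (2,0,1), (2,0,2), (2,2,0), (2,2,1), (2,2,2)}
target (2,0,0) ∈ {TSO,PSO}

SC:no TSO:yes PSO:yes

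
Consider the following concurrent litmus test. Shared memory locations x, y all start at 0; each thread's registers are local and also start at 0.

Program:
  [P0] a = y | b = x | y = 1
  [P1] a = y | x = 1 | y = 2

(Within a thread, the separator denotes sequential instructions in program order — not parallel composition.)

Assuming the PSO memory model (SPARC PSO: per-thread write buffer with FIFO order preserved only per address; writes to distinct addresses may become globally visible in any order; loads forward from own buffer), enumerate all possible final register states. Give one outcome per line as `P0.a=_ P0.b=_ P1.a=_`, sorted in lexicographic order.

P0.a=0 P0.b=0 P1.a=0
P0.a=0 P0.b=0 P1.a=1
P0.a=0 P0.b=1 P1.a=0
P0.a=2 P0.b=0 P1.a=0
P0.a=2 P0.b=1 P1.a=0

outcome vector order: (P0.a,P0.b,P1.a)
|PSO outcomes| = 5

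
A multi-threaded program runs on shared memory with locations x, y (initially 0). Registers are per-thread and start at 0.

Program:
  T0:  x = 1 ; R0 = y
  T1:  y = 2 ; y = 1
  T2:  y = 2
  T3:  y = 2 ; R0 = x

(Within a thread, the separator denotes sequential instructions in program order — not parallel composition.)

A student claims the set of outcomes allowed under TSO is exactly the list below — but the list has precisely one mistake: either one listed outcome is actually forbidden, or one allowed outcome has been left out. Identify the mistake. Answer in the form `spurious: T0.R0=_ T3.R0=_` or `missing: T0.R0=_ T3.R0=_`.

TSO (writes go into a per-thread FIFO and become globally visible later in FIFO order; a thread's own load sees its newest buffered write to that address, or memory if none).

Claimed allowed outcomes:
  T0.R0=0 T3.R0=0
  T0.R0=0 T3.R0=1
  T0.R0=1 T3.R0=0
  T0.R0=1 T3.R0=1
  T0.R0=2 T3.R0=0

missing: T0.R0=2 T3.R0=1

outcome vector order: (T0.R0,T3.R0)
TSO (6): 0/0; 0/1; 1/0; 1/1; 2/0; 2/1
TSO∖claimed = {2/1}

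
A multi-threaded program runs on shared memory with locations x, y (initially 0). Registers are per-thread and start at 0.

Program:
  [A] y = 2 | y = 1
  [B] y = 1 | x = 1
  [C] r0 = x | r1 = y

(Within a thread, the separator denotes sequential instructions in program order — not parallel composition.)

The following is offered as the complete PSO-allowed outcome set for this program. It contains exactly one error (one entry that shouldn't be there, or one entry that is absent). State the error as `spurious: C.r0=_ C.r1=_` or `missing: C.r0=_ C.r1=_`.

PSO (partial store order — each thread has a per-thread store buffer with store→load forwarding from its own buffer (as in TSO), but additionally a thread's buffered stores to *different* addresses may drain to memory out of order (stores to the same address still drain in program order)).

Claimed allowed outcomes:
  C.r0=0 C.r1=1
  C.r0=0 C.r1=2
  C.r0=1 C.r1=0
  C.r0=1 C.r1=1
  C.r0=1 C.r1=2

missing: C.r0=0 C.r1=0

outcome vector order: (C.r0,C.r1)
PSO: 6 outcomes — {<0 0>, <0 1>, <0 2>, <1 0>, <1 1>, <1 2>}
PSO∖claimed = {<0 0>}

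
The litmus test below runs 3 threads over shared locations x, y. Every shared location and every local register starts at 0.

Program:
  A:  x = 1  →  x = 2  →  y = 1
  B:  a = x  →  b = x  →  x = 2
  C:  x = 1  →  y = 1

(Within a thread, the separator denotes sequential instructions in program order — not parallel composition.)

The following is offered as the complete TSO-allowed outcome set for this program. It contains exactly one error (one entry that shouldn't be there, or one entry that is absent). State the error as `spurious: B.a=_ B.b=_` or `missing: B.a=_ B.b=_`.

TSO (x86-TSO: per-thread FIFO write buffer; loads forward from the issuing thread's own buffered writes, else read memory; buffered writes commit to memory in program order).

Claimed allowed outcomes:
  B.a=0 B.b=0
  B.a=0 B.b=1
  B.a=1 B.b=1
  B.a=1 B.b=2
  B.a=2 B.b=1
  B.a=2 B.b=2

outcome vector order: (B.a,B.b)
TSO (7): <0 0>, <0 1>, <0 2>, <1 1>, <1 2>, <2 1>, <2 2>
TSO∖claimed = {<0 2>}

missing: B.a=0 B.b=2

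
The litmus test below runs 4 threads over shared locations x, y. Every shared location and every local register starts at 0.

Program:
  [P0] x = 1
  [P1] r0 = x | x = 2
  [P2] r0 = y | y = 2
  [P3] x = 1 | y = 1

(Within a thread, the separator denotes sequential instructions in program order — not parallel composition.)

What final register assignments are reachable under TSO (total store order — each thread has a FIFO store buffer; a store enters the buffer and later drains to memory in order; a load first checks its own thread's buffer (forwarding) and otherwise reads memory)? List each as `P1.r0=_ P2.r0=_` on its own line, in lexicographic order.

outcome vector order: (P1.r0,P2.r0)
|TSO outcomes| = 4

P1.r0=0 P2.r0=0
P1.r0=0 P2.r0=1
P1.r0=1 P2.r0=0
P1.r0=1 P2.r0=1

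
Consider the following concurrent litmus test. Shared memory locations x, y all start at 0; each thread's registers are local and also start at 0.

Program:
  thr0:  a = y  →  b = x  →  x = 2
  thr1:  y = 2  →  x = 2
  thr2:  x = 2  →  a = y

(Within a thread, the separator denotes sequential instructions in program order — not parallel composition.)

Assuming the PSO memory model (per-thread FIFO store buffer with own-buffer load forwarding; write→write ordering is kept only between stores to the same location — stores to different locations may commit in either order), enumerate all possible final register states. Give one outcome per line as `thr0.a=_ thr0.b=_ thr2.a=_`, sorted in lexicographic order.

outcome vector order: (thr0.a,thr0.b,thr2.a)
|PSO outcomes| = 8

thr0.a=0 thr0.b=0 thr2.a=0
thr0.a=0 thr0.b=0 thr2.a=2
thr0.a=0 thr0.b=2 thr2.a=0
thr0.a=0 thr0.b=2 thr2.a=2
thr0.a=2 thr0.b=0 thr2.a=0
thr0.a=2 thr0.b=0 thr2.a=2
thr0.a=2 thr0.b=2 thr2.a=0
thr0.a=2 thr0.b=2 thr2.a=2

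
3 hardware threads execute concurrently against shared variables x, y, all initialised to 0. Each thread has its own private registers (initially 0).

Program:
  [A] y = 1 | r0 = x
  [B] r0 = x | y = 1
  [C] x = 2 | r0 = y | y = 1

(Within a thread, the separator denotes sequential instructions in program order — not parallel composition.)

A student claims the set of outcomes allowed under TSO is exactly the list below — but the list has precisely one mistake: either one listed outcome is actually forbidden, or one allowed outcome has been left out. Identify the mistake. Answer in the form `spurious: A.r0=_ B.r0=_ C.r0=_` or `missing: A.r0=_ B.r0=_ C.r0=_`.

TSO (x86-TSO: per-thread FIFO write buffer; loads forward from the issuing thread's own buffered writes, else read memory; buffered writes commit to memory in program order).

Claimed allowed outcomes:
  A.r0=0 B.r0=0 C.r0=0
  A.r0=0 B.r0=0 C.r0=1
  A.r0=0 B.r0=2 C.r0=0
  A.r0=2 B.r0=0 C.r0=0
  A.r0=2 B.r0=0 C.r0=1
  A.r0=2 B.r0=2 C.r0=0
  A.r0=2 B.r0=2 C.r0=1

missing: A.r0=0 B.r0=2 C.r0=1

outcome vector order: (A.r0,B.r0,C.r0)
[TSO] allowed = {000, 001, 020, 021, 200, 201, 220, 221}
TSO∖claimed = {021}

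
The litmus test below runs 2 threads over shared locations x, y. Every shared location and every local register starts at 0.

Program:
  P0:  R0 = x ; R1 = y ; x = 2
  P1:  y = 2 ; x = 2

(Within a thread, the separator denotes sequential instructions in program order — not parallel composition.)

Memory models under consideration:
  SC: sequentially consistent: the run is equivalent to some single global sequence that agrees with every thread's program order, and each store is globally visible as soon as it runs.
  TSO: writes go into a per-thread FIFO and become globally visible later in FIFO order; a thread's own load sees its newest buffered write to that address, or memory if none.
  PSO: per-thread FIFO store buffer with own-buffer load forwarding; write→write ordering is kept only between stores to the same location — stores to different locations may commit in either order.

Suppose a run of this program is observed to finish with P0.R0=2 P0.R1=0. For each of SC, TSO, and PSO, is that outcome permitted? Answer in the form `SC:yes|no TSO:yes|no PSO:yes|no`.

SC:no TSO:no PSO:yes

outcome vector order: (P0.R0,P0.R1)
[SC] allowed = {0/0 0/2 2/2}
[TSO] allowed = {0/0 0/2 2/2}
[PSO] allowed = {0/0 0/2 2/0 2/2}
target 2/0 ∈ {PSO}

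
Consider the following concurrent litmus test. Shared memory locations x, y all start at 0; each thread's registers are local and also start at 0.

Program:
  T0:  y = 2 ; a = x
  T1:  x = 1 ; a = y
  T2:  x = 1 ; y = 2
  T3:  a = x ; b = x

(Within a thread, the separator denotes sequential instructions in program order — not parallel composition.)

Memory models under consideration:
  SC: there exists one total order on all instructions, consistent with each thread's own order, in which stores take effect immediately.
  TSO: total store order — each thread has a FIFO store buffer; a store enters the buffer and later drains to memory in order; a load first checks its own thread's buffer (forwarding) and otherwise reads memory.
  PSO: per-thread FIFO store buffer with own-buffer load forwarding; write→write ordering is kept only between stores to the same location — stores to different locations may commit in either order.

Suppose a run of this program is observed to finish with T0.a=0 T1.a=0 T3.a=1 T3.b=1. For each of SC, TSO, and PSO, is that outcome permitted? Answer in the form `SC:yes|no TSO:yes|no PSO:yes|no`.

SC:no TSO:yes PSO:yes

outcome vector order: (T0.a,T1.a,T3.a,T3.b)
under SC → 0/2/0/0; 0/2/0/1; 0/2/1/1; 1/0/0/0; 1/0/0/1; 1/0/1/1; 1/2/0/0; 1/2/0/1; 1/2/1/1
under TSO → 0/0/0/0; 0/0/0/1; 0/0/1/1; 0/2/0/0; 0/2/0/1; 0/2/1/1; 1/0/0/0; 1/0/0/1; 1/0/1/1; 1/2/0/0; 1/2/0/1; 1/2/1/1
under PSO → 0/0/0/0; 0/0/0/1; 0/0/1/1; 0/2/0/0; 0/2/0/1; 0/2/1/1; 1/0/0/0; 1/0/0/1; 1/0/1/1; 1/2/0/0; 1/2/0/1; 1/2/1/1
target 0/0/1/1 ∈ {TSO,PSO}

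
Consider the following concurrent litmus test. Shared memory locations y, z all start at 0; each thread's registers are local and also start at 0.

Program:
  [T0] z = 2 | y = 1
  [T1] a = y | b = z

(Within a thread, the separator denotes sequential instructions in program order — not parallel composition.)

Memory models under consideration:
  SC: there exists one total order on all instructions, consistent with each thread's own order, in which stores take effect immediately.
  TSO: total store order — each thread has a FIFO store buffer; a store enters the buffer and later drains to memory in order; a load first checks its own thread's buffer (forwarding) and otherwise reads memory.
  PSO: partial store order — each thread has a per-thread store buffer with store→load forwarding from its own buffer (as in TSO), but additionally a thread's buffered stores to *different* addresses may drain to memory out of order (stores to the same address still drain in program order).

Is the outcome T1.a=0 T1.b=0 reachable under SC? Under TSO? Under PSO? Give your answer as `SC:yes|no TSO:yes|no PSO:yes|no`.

SC:yes TSO:yes PSO:yes

outcome vector order: (T1.a,T1.b)
SC: 3 outcomes — {0/0 0/2 1/2}
TSO: 3 outcomes — {0/0 0/2 1/2}
PSO: 4 outcomes — {0/0 0/2 1/0 1/2}
target 0/0 ∈ {SC,TSO,PSO}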